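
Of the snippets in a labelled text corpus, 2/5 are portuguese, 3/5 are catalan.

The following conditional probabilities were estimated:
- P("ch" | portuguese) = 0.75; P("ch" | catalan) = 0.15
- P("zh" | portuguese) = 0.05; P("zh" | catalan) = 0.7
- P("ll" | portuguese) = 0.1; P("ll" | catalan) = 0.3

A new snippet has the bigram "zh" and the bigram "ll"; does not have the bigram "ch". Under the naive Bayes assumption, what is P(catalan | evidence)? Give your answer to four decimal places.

0.9954

portuguese: 0.4 × (1−0.75) × 0.05 × 0.1 = 0.0005
catalan: 0.6 × (1−0.15) × 0.7 × 0.3 = 0.1071
P(catalan | x) = 0.1071 / 0.1076 ≈ 0.9954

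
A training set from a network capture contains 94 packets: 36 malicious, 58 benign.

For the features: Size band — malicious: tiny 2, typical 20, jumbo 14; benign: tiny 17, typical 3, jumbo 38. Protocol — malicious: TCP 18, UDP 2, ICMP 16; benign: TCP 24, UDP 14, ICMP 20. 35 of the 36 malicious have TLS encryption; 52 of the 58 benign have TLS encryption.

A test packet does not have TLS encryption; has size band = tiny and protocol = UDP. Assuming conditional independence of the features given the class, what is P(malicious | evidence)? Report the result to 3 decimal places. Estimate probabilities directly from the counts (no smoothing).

malicious: (36/94) × (2/36) × (2/36) × (1/36) ≈ 0.0000328343
benign: (58/94) × (17/58) × (14/58) × (6/58) ≈ 0.0045159
P(malicious | x) = 0.0000328343 / 0.0045487343 ≈ 0.007

0.007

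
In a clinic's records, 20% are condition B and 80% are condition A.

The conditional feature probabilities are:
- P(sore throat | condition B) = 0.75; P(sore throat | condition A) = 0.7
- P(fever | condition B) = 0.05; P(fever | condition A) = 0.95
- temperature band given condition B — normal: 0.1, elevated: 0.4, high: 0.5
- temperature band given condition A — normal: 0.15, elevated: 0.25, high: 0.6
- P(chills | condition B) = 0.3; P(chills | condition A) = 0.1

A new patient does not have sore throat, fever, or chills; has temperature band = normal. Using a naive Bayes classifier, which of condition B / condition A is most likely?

condition B

condition B: 0.2 × (1−0.75) × (1−0.05) × 0.1 × (1−0.3) = 0.003325
condition A: 0.8 × (1−0.7) × (1−0.95) × 0.15 × (1−0.1) = 0.00162
Highest score → condition B.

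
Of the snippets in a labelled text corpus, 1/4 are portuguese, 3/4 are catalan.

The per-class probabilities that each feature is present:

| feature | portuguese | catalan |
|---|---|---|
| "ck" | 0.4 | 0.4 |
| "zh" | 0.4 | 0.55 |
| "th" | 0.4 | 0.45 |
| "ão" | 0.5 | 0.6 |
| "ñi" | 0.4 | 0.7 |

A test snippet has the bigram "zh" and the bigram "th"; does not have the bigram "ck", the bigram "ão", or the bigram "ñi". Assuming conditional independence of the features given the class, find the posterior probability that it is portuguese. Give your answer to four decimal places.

0.3501

portuguese: 0.25 × (1−0.4) × 0.4 × 0.4 × (1−0.5) × (1−0.4) = 0.0072
catalan: 0.75 × (1−0.4) × 0.55 × 0.45 × (1−0.6) × (1−0.7) = 0.013365
P(portuguese | x) = 0.0072 / 0.020565 ≈ 0.3501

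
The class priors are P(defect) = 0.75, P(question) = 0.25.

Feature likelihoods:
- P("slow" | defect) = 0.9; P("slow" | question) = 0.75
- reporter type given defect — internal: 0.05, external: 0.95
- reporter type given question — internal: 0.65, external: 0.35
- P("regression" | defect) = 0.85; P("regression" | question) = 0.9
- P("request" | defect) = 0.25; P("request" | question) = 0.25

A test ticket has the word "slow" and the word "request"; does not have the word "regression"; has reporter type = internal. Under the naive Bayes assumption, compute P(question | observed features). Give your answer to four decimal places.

defect: 0.75 × 0.9 × 0.05 × (1−0.85) × 0.25 = 0.001265625
question: 0.25 × 0.75 × 0.65 × (1−0.9) × 0.25 = 0.003046875
P(question | x) = 0.003046875 / 0.0043125 ≈ 0.7065

0.7065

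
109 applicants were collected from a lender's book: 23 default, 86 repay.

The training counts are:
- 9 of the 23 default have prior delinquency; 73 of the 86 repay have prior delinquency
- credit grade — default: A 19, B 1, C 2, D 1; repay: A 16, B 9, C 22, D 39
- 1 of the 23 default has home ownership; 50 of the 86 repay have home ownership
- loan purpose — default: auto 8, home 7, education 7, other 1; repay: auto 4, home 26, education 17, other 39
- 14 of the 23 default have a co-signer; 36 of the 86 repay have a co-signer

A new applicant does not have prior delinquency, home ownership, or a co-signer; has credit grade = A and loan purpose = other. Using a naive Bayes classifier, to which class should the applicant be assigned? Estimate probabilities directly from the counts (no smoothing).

default: (23/109) × (14/23) × (19/23) × (22/23) × (1/23) × (9/23) ≈ 0.00172667
repay: (86/109) × (13/86) × (16/86) × (36/86) × (39/86) × (50/86) ≈ 0.00244895
Highest score → repay.

repay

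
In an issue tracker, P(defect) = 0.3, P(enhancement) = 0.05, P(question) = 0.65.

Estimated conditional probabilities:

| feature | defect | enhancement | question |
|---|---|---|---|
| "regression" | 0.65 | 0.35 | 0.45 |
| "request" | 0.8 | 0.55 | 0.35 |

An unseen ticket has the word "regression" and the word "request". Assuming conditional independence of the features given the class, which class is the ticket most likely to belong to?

defect

defect: 0.3 × 0.65 × 0.8 = 0.156
enhancement: 0.05 × 0.35 × 0.55 = 0.009625
question: 0.65 × 0.45 × 0.35 = 0.102375
Highest score → defect.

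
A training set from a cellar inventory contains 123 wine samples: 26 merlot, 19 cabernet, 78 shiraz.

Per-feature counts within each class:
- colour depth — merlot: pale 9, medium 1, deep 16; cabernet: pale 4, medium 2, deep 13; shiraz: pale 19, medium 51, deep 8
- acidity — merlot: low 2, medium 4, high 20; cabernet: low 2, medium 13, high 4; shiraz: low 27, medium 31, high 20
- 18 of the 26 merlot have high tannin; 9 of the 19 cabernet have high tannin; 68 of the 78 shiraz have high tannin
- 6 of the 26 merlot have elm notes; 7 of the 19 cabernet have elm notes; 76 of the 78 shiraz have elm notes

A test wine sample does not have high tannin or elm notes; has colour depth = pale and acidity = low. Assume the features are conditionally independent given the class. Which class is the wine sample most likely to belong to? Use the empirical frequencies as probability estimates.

merlot: (26/123) × (9/26) × (2/26) × (8/26) × (20/26) ≈ 0.00133219
cabernet: (19/123) × (4/19) × (2/19) × (10/19) × (12/19) ≈ 0.0011379
shiraz: (78/123) × (19/78) × (27/78) × (10/78) × (2/78) ≈ 0.000175776
Highest score → merlot.

merlot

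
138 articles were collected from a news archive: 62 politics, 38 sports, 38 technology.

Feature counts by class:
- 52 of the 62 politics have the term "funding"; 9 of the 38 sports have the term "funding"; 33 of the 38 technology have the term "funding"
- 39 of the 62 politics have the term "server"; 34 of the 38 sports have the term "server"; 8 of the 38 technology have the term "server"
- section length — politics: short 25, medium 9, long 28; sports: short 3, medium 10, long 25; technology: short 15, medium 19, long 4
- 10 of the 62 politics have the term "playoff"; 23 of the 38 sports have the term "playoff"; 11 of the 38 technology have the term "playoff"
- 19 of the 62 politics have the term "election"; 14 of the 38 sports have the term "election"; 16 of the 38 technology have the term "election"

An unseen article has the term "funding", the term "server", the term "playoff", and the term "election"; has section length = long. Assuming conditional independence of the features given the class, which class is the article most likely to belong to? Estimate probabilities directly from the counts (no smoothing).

sports

politics: (62/138) × (52/62) × (39/62) × (28/62) × (10/62) × (19/62) ≈ 0.00529095
sports: (38/138) × (9/38) × (34/38) × (25/38) × (23/38) × (14/38) ≈ 0.00856059
technology: (38/138) × (33/38) × (8/38) × (4/38) × (11/38) × (16/38) ≈ 0.000645897
Highest score → sports.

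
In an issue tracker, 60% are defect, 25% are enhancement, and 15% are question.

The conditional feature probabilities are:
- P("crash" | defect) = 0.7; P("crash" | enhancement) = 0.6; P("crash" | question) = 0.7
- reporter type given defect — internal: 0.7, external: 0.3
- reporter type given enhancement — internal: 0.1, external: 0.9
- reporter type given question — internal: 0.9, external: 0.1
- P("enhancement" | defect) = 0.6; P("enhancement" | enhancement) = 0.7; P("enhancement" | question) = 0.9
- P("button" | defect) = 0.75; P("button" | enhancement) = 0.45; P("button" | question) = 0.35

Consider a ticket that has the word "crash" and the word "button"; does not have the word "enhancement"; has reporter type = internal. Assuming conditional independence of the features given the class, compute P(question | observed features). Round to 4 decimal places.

defect: 0.6 × 0.7 × 0.7 × (1−0.6) × 0.75 = 0.0882
enhancement: 0.25 × 0.6 × 0.1 × (1−0.7) × 0.45 = 0.002025
question: 0.15 × 0.7 × 0.9 × (1−0.9) × 0.35 = 0.0033075
P(question | x) = 0.0033075 / 0.0935325 ≈ 0.0354

0.0354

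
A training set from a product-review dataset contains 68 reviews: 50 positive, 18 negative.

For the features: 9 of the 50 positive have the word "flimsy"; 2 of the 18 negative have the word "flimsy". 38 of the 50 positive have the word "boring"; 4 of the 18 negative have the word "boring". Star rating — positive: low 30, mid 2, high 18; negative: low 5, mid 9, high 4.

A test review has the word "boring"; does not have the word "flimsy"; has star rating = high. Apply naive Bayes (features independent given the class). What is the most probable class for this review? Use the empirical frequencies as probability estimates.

positive: (50/68) × (41/50) × (38/50) × (18/50) ≈ 0.164965
negative: (18/68) × (16/18) × (4/18) × (4/18) ≈ 0.0116195
Highest score → positive.

positive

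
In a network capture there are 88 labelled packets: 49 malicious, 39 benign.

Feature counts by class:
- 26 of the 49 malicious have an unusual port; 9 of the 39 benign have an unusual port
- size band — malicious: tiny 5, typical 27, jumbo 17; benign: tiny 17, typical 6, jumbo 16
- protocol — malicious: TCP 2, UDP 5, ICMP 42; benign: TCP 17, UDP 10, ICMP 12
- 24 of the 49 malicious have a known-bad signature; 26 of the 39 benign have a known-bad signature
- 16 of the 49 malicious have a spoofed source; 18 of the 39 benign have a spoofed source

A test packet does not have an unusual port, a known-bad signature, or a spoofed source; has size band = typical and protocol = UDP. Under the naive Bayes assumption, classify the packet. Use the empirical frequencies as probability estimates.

malicious: (49/88) × (23/49) × (27/49) × (5/49) × (25/49) × (33/49) ≈ 0.0050495
benign: (39/88) × (30/39) × (6/39) × (10/39) × (13/39) × (21/39) ≈ 0.00241376
Highest score → malicious.

malicious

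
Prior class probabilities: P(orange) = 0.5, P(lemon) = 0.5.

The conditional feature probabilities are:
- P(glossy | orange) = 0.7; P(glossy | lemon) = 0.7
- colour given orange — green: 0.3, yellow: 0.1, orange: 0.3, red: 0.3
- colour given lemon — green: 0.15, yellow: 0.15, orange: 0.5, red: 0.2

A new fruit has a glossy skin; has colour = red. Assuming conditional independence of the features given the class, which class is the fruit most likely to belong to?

orange

orange: 0.5 × 0.7 × 0.3 = 0.105
lemon: 0.5 × 0.7 × 0.2 = 0.07
Highest score → orange.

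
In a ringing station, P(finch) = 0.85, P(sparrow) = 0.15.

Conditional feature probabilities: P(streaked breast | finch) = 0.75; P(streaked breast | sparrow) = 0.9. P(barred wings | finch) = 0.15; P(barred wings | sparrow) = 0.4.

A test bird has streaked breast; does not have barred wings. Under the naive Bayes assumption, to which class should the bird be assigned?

finch: 0.85 × 0.75 × (1−0.15) = 0.541875
sparrow: 0.15 × 0.9 × (1−0.4) = 0.081
Highest score → finch.

finch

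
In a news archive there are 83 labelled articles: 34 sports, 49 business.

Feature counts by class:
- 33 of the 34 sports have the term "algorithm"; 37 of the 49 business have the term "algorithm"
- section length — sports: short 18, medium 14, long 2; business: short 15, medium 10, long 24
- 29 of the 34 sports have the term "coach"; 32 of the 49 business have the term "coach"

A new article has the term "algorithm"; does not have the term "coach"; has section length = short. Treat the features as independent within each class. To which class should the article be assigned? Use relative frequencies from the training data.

sports: (34/83) × (33/34) × (18/34) × (5/34) ≈ 0.0309543
business: (49/83) × (37/49) × (15/49) × (17/49) ≈ 0.0473447
Highest score → business.

business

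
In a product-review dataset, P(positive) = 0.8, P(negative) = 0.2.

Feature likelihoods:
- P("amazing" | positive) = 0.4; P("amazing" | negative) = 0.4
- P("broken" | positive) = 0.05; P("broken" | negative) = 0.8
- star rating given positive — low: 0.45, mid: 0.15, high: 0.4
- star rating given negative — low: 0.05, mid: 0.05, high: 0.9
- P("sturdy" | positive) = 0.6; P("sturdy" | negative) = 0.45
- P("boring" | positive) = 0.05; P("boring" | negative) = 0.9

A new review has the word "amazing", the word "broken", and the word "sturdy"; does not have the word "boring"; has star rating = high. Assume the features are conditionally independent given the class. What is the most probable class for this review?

positive: 0.8 × 0.4 × 0.05 × 0.4 × 0.6 × (1−0.05) = 0.003648
negative: 0.2 × 0.4 × 0.8 × 0.9 × 0.45 × (1−0.9) = 0.002592
Highest score → positive.

positive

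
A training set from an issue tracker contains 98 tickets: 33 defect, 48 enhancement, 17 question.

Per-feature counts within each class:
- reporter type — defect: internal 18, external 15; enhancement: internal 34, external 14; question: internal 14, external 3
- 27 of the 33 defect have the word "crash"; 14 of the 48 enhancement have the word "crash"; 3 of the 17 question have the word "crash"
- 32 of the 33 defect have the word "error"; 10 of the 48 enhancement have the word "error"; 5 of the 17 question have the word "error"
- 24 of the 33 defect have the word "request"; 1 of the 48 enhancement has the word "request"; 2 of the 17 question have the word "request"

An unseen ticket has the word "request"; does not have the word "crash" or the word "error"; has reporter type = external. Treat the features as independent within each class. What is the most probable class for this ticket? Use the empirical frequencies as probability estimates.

question

defect: (33/98) × (15/33) × (6/33) × (1/33) × (24/33) ≈ 0.000613318
enhancement: (48/98) × (14/48) × (34/48) × (38/48) × (1/48) ≈ 0.00166894
question: (17/98) × (3/17) × (14/17) × (12/17) × (2/17) ≈ 0.00209357
Highest score → question.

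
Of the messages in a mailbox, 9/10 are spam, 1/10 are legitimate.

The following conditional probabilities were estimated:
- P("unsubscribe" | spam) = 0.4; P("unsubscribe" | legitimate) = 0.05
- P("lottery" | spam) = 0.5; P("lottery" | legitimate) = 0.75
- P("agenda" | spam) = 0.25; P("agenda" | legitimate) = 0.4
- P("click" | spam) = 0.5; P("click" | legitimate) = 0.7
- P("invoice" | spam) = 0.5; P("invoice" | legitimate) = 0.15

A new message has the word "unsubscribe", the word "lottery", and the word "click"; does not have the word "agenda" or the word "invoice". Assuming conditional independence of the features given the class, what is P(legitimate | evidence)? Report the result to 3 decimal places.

0.038

spam: 0.9 × 0.4 × 0.5 × (1−0.25) × 0.5 × (1−0.5) = 0.03375
legitimate: 0.1 × 0.05 × 0.75 × (1−0.4) × 0.7 × (1−0.15) = 0.00133875
P(legitimate | x) = 0.00133875 / 0.03508875 ≈ 0.038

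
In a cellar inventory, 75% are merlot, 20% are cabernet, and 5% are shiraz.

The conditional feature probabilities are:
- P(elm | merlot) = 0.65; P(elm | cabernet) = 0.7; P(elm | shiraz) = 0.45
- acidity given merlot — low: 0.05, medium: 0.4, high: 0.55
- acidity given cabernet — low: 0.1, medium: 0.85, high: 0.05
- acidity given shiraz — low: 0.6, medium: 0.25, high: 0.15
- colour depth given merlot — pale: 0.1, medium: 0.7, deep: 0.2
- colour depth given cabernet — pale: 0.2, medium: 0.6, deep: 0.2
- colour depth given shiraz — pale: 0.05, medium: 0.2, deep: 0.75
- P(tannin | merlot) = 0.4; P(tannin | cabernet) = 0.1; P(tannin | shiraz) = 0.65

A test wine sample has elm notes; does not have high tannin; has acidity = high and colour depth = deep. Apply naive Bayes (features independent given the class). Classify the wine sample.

merlot: 0.75 × 0.65 × 0.55 × 0.2 × (1−0.4) = 0.032175
cabernet: 0.2 × 0.7 × 0.05 × 0.2 × (1−0.1) = 0.00126
shiraz: 0.05 × 0.45 × 0.15 × 0.75 × (1−0.65) = 0.0008859375
Highest score → merlot.

merlot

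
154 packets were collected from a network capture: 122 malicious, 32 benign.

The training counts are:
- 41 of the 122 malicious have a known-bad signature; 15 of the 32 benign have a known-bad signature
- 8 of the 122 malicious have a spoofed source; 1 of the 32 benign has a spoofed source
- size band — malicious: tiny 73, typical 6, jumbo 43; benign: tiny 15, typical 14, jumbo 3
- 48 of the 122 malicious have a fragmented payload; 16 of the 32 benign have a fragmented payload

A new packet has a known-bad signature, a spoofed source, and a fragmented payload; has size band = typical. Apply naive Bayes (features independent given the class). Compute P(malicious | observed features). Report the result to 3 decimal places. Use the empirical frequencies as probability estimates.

0.337

malicious: (122/154) × (41/122) × (8/122) × (6/122) × (48/122) ≈ 0.000337805
benign: (32/154) × (15/32) × (1/32) × (14/32) × (16/32) ≈ 0.000665838
P(malicious | x) = 0.000337805 / 0.001003643 ≈ 0.337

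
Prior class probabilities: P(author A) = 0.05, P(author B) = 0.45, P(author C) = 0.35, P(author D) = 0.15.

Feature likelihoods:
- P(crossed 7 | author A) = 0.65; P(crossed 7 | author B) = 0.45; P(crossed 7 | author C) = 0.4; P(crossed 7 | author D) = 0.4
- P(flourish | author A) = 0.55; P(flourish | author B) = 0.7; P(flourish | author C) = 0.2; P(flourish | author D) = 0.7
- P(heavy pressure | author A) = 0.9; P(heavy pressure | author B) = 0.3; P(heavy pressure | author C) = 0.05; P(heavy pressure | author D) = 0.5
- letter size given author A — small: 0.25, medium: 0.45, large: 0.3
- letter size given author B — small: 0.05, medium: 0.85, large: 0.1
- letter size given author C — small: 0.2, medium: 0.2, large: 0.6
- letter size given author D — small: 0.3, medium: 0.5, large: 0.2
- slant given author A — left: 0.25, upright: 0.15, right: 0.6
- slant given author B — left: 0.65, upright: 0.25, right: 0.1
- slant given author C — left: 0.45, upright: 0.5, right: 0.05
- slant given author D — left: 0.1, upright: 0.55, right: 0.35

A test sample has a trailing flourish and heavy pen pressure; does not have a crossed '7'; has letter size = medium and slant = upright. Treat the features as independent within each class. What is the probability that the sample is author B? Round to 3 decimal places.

author A: 0.05 × (1−0.65) × 0.55 × 0.9 × 0.45 × 0.15 = 0.00058471875
author B: 0.45 × (1−0.45) × 0.7 × 0.3 × 0.85 × 0.25 = 0.0110446875
author C: 0.35 × (1−0.4) × 0.2 × 0.05 × 0.2 × 0.5 = 0.00021
author D: 0.15 × (1−0.4) × 0.7 × 0.5 × 0.5 × 0.55 = 0.0086625
P(author B | x) = 0.0110446875 / 0.02050190625 ≈ 0.539

0.539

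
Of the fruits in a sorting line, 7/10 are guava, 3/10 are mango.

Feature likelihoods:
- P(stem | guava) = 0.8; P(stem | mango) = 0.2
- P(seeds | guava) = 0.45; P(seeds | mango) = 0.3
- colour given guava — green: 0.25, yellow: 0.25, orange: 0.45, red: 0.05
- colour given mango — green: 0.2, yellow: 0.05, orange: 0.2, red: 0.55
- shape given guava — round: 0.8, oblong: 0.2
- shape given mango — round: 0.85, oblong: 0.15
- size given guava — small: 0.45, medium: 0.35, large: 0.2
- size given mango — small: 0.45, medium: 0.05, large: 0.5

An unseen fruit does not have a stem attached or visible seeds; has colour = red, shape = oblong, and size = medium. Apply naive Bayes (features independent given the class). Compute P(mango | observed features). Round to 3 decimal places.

guava: 0.7 × (1−0.8) × (1−0.45) × 0.05 × 0.2 × 0.35 = 0.0002695
mango: 0.3 × (1−0.2) × (1−0.3) × 0.55 × 0.15 × 0.05 = 0.000693
P(mango | x) = 0.000693 / 0.0009625 ≈ 0.720

0.720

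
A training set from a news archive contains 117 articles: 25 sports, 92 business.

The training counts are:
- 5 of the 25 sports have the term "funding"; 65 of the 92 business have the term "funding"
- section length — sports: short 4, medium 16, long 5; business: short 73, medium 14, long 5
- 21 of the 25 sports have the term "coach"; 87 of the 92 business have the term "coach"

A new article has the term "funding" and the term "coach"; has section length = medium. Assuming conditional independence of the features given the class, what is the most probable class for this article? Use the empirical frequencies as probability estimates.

business

sports: (25/117) × (5/25) × (16/25) × (21/25) ≈ 0.0229744
business: (92/117) × (65/92) × (14/92) × (87/92) ≈ 0.0799464
Highest score → business.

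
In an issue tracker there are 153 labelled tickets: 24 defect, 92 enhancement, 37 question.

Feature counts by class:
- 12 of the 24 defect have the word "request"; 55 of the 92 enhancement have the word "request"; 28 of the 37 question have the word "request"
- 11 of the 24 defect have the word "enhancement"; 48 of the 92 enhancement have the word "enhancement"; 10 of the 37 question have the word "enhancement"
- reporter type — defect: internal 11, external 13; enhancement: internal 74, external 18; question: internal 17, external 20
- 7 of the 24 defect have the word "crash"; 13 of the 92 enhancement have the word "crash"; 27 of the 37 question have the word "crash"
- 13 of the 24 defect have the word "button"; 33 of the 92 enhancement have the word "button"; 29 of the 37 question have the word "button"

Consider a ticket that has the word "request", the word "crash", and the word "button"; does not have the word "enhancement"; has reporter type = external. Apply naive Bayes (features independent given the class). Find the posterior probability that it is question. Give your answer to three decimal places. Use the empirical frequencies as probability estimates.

defect: (24/153) × (12/24) × (13/24) × (13/24) × (7/24) × (13/24) ≈ 0.00363557
enhancement: (92/153) × (55/92) × (44/92) × (18/92) × (13/92) × (33/92) ≈ 0.00170491
question: (37/153) × (28/37) × (27/37) × (20/37) × (27/37) × (29/37) ≈ 0.0412872
P(question | x) = 0.0412872 / 0.04662768 ≈ 0.885

0.885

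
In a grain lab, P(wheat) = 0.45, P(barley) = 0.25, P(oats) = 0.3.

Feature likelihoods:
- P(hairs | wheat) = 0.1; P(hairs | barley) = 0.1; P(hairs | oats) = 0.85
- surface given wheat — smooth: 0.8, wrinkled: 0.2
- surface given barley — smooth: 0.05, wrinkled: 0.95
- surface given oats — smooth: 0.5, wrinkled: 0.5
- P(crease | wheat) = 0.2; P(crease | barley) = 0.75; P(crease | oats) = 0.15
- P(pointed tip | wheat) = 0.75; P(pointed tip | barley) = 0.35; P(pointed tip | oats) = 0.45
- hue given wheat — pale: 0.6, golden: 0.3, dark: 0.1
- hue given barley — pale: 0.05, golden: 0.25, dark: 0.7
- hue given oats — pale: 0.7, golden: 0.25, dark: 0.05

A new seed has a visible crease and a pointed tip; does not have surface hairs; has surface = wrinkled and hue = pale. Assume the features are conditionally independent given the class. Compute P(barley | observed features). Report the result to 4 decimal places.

wheat: 0.45 × (1−0.1) × 0.2 × 0.2 × 0.75 × 0.6 = 0.00729
barley: 0.25 × (1−0.1) × 0.95 × 0.75 × 0.35 × 0.05 = 0.00280546875
oats: 0.3 × (1−0.85) × 0.5 × 0.15 × 0.45 × 0.7 = 0.001063125
P(barley | x) = 0.00280546875 / 0.01115859375 ≈ 0.2514

0.2514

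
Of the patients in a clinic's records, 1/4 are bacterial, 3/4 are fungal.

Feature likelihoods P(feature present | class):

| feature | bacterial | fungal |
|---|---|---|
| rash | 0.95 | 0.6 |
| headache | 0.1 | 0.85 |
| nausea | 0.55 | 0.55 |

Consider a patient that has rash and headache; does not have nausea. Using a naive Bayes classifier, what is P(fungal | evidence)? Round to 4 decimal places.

0.9415

bacterial: 0.25 × 0.95 × 0.1 × (1−0.55) = 0.0106875
fungal: 0.75 × 0.6 × 0.85 × (1−0.55) = 0.172125
P(fungal | x) = 0.172125 / 0.1828125 ≈ 0.9415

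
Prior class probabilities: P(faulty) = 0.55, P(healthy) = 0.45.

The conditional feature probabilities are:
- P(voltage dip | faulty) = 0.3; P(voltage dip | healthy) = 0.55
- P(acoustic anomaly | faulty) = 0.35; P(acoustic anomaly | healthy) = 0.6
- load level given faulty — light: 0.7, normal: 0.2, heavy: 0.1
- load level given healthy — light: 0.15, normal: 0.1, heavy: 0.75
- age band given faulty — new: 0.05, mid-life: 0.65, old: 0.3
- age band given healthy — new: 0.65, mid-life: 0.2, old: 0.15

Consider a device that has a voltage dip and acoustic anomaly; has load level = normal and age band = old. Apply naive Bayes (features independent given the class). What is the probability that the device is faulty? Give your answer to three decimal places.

0.609

faulty: 0.55 × 0.3 × 0.35 × 0.2 × 0.3 = 0.003465
healthy: 0.45 × 0.55 × 0.6 × 0.1 × 0.15 = 0.0022275
P(faulty | x) = 0.003465 / 0.0056925 ≈ 0.609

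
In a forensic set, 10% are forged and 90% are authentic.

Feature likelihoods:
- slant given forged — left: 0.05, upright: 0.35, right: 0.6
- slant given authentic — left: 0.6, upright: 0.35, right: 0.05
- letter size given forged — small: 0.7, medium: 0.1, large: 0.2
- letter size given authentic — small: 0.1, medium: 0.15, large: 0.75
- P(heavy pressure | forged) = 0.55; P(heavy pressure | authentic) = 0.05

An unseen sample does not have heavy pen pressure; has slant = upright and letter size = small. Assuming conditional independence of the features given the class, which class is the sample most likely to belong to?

authentic

forged: 0.1 × 0.35 × 0.7 × (1−0.55) = 0.011025
authentic: 0.9 × 0.35 × 0.1 × (1−0.05) = 0.029925
Highest score → authentic.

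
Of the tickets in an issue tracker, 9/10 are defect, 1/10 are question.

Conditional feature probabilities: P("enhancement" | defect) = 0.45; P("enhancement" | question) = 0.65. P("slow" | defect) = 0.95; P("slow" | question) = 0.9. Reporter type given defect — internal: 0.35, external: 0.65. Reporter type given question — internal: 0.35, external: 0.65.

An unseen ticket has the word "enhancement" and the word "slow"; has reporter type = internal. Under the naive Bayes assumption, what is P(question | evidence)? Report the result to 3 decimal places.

defect: 0.9 × 0.45 × 0.95 × 0.35 = 0.1346625
question: 0.1 × 0.65 × 0.9 × 0.35 = 0.020475
P(question | x) = 0.020475 / 0.1551375 ≈ 0.132

0.132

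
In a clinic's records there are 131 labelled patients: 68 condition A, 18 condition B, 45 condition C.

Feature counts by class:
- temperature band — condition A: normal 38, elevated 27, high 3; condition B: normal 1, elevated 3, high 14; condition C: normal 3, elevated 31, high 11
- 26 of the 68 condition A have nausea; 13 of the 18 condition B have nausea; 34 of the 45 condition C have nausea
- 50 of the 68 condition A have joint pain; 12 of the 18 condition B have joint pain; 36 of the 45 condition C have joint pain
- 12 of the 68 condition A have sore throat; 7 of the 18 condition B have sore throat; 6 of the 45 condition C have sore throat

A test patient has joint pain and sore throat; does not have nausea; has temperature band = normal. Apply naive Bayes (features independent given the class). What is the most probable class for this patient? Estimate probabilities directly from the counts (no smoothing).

condition A: (68/131) × (38/68) × (42/68) × (50/68) × (12/68) ≈ 0.023248
condition B: (18/131) × (1/18) × (5/18) × (12/18) × (7/18) ≈ 0.000549744
condition C: (45/131) × (3/45) × (11/45) × (36/45) × (6/45) ≈ 0.000597116
Highest score → condition A.

condition A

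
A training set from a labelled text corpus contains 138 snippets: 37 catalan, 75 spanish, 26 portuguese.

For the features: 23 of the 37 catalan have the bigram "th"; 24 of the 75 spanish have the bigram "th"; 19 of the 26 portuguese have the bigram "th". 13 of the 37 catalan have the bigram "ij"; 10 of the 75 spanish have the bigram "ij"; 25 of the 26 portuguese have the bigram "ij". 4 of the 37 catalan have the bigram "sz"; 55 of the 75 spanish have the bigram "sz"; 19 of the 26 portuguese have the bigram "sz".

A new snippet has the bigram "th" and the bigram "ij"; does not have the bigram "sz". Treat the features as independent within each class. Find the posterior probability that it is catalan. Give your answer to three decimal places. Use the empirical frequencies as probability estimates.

0.555

catalan: (37/138) × (23/37) × (13/37) × (33/37) ≈ 0.0522279
spanish: (75/138) × (24/75) × (10/75) × (20/75) ≈ 0.00618357
portuguese: (26/138) × (19/26) × (25/26) × (7/26) ≈ 0.0356423
P(catalan | x) = 0.0522279 / 0.09405377 ≈ 0.555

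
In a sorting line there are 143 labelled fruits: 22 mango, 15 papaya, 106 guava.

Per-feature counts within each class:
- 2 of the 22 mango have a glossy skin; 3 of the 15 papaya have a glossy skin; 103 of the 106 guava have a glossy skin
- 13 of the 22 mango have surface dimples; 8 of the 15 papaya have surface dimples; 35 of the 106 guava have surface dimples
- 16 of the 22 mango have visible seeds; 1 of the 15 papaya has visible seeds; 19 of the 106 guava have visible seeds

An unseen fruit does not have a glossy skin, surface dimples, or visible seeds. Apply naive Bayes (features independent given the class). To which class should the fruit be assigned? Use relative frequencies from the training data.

mango: (22/143) × (20/22) × (9/22) × (6/22) ≈ 0.0156042
papaya: (15/143) × (12/15) × (7/15) × (14/15) ≈ 0.0365501
guava: (106/143) × (3/106) × (71/106) × (87/106) ≈ 0.0115332
Highest score → papaya.

papaya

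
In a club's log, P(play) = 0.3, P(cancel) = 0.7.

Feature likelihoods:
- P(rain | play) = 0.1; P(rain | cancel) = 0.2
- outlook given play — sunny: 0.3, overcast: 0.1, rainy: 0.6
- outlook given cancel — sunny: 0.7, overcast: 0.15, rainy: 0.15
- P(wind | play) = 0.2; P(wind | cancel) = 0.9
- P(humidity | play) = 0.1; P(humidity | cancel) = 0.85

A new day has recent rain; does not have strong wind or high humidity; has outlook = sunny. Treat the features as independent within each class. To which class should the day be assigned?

play

play: 0.3 × 0.1 × 0.3 × (1−0.2) × (1−0.1) = 0.00648
cancel: 0.7 × 0.2 × 0.7 × (1−0.9) × (1−0.85) = 0.00147
Highest score → play.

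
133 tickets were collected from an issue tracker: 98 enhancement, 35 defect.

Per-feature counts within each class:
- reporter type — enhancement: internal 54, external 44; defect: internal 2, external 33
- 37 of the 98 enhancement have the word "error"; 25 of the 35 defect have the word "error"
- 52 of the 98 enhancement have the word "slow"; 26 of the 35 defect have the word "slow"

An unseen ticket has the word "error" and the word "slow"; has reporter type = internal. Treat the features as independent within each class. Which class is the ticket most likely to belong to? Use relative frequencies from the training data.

enhancement: (98/133) × (54/98) × (37/98) × (52/98) ≈ 0.0813383
defect: (35/133) × (2/35) × (25/35) × (26/35) ≈ 0.00797913
Highest score → enhancement.

enhancement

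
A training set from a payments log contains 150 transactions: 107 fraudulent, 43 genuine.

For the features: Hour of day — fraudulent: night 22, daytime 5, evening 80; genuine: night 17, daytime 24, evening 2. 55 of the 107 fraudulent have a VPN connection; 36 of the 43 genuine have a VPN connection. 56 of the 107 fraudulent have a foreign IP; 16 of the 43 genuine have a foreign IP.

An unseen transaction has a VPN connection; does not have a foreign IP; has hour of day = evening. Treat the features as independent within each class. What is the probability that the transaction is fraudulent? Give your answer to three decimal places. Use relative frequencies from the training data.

fraudulent: (107/150) × (80/107) × (55/107) × (51/107) ≈ 0.130666
genuine: (43/150) × (2/43) × (36/43) × (27/43) ≈ 0.00700919
P(fraudulent | x) = 0.130666 / 0.13767519 ≈ 0.949

0.949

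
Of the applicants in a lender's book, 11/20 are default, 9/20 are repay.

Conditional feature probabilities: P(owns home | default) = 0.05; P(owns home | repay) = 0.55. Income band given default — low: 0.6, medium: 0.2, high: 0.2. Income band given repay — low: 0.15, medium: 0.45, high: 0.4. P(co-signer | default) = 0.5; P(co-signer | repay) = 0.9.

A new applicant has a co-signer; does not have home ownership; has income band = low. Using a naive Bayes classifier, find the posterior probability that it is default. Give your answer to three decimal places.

default: 0.55 × (1−0.05) × 0.6 × 0.5 = 0.15675
repay: 0.45 × (1−0.55) × 0.15 × 0.9 = 0.0273375
P(default | x) = 0.15675 / 0.1840875 ≈ 0.851

0.851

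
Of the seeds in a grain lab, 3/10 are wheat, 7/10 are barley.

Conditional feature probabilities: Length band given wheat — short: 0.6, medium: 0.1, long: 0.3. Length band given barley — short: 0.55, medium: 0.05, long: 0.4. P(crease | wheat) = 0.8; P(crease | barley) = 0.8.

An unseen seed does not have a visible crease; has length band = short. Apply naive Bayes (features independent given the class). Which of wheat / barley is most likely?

wheat: 0.3 × 0.6 × (1−0.8) = 0.036
barley: 0.7 × 0.55 × (1−0.8) = 0.077
Highest score → barley.

barley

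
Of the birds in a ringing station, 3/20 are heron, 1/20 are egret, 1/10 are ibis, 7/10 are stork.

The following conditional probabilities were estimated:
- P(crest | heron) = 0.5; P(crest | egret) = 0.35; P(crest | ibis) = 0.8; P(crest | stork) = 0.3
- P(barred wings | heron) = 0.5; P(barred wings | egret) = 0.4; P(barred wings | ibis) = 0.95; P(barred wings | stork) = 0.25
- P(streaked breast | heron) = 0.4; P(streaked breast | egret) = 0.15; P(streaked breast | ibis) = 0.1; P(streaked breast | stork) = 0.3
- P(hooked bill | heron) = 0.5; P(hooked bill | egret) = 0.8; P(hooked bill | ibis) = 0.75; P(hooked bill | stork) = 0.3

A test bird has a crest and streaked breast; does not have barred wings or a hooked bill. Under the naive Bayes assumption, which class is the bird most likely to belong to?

stork

heron: 0.15 × 0.5 × (1−0.5) × 0.4 × (1−0.5) = 0.0075
egret: 0.05 × 0.35 × (1−0.4) × 0.15 × (1−0.8) = 0.000315
ibis: 0.1 × 0.8 × (1−0.95) × 0.1 × (1−0.75) = 0.0001
stork: 0.7 × 0.3 × (1−0.25) × 0.3 × (1−0.3) = 0.033075
Highest score → stork.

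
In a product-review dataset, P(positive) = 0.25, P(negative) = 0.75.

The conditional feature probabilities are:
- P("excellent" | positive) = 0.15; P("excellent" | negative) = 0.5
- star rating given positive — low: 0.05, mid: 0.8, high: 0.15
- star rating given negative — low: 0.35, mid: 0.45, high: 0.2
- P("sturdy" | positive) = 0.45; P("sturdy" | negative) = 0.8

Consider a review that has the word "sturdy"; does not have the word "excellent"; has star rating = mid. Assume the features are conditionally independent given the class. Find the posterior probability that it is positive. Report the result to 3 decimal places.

positive: 0.25 × (1−0.15) × 0.8 × 0.45 = 0.0765
negative: 0.75 × (1−0.5) × 0.45 × 0.8 = 0.135
P(positive | x) = 0.0765 / 0.2115 ≈ 0.362

0.362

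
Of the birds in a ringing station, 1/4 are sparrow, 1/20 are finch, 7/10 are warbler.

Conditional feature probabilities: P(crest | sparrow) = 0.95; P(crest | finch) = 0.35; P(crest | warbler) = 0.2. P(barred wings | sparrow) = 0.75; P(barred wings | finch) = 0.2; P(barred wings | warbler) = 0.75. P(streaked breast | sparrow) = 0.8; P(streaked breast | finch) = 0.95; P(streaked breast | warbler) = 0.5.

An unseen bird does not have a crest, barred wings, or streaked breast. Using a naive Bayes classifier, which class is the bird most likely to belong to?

sparrow: 0.25 × (1−0.95) × (1−0.75) × (1−0.8) = 0.000625
finch: 0.05 × (1−0.35) × (1−0.2) × (1−0.95) = 0.0013
warbler: 0.7 × (1−0.2) × (1−0.75) × (1−0.5) = 0.07
Highest score → warbler.

warbler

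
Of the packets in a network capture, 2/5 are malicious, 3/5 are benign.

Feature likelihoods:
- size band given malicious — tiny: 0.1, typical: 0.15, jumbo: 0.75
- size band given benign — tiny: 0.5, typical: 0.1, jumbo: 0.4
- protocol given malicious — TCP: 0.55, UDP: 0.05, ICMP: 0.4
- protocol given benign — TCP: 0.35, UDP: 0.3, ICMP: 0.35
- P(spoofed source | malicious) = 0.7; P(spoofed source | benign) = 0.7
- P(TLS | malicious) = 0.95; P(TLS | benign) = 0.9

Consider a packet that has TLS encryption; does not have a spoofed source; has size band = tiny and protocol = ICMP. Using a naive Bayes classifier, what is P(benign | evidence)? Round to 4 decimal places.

malicious: 0.4 × 0.1 × 0.4 × (1−0.7) × 0.95 = 0.00456
benign: 0.6 × 0.5 × 0.35 × (1−0.7) × 0.9 = 0.02835
P(benign | x) = 0.02835 / 0.03291 ≈ 0.8614

0.8614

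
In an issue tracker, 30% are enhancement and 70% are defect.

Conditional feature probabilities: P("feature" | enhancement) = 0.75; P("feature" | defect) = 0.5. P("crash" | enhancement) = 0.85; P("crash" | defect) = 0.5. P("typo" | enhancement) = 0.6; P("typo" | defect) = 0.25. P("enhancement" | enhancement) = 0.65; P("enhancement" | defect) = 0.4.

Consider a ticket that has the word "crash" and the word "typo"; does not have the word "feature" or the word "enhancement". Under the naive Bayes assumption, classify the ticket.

defect

enhancement: 0.3 × (1−0.75) × 0.85 × 0.6 × (1−0.65) = 0.0133875
defect: 0.7 × (1−0.5) × 0.5 × 0.25 × (1−0.4) = 0.02625
Highest score → defect.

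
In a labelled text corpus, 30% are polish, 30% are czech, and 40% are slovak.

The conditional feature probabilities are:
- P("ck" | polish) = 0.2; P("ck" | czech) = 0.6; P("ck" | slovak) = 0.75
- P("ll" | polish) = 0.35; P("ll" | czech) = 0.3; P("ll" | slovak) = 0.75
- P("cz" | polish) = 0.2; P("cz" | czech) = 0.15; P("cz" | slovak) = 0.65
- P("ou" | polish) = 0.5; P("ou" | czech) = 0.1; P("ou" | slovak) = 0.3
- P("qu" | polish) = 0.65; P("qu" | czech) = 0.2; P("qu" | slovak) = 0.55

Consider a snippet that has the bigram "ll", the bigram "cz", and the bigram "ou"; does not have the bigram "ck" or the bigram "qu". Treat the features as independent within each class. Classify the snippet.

slovak

polish: 0.3 × (1−0.2) × 0.35 × 0.2 × 0.5 × (1−0.65) = 0.00294
czech: 0.3 × (1−0.6) × 0.3 × 0.15 × 0.1 × (1−0.2) = 0.000432
slovak: 0.4 × (1−0.75) × 0.75 × 0.65 × 0.3 × (1−0.55) = 0.00658125
Highest score → slovak.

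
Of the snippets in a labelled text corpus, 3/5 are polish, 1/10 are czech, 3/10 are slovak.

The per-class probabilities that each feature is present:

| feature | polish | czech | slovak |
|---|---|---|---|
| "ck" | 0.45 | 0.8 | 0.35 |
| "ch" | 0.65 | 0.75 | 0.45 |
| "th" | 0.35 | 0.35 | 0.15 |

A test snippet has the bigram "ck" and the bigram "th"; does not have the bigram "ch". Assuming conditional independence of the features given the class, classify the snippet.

polish

polish: 0.6 × 0.45 × (1−0.65) × 0.35 = 0.033075
czech: 0.1 × 0.8 × (1−0.75) × 0.35 = 0.007
slovak: 0.3 × 0.35 × (1−0.45) × 0.15 = 0.0086625
Highest score → polish.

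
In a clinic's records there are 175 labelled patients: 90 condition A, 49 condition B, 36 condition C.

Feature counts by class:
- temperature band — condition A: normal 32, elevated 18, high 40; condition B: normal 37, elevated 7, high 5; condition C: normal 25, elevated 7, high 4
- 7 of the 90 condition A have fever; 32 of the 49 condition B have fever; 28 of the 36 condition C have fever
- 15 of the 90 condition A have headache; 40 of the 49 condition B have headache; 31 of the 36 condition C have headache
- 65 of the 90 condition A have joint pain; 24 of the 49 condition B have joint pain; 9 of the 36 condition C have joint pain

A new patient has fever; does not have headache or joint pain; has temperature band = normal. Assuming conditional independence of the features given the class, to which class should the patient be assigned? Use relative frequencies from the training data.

condition A: (90/175) × (32/90) × (7/90) × (75/90) × (25/90) ≈ 0.00329218
condition B: (49/175) × (37/49) × (32/49) × (9/49) × (25/49) ≈ 0.0129392
condition C: (36/175) × (25/36) × (28/36) × (5/36) × (27/36) ≈ 0.0115741
Highest score → condition B.

condition B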